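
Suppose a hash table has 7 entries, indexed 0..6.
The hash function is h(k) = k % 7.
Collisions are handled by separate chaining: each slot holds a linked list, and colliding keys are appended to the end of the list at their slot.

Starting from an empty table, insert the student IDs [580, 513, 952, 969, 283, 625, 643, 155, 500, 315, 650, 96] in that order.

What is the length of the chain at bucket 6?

3

580 → bucket 6
513 → bucket 2
952 → bucket 0
969 → bucket 3
283 → bucket 3 (collision)
625 → bucket 2 (collision)
643 → bucket 6 (collision)
155 → bucket 1
500 → bucket 3 (collision)
315 → bucket 0 (collision)
650 → bucket 6 (collision)
96 → bucket 5
Final buckets:
0: 952 -> 315
1: 155
2: 513 -> 625
3: 969 -> 283 -> 500
4: —
5: 96
6: 580 -> 643 -> 650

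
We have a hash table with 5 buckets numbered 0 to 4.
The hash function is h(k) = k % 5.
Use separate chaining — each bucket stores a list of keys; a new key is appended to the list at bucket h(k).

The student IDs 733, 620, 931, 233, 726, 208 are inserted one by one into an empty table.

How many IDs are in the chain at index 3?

3

733 → bucket 3
620 → bucket 0
931 → bucket 1
233 → bucket 3 (collision)
726 → bucket 1 (collision)
208 → bucket 3 (collision)
Final buckets:
0: 620
1: 931 -> 726
2: —
3: 733 -> 233 -> 208
4: —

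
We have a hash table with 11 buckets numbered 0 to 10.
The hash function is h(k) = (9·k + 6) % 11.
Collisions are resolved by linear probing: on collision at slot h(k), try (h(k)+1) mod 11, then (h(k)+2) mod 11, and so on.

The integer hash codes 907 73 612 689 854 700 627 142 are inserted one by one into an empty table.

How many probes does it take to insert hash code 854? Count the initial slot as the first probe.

4

907: h=7 => slot 7
73: h=3 => slot 3
612: h=3, probe 3,4 => slot 4
689: h=3, probe 3,4,5 => slot 5
854: h=3, probe 3,4,5,6 => slot 6
700: h=3, probe 3,4,5,6,7,8 => slot 8
627: h=6, probe 6,7,8,9 => slot 9
142: h=8, probe 8,9,10 => slot 10
Table: [_, _, _, 73, 612, 689, 854, 907, 700, 627, 142]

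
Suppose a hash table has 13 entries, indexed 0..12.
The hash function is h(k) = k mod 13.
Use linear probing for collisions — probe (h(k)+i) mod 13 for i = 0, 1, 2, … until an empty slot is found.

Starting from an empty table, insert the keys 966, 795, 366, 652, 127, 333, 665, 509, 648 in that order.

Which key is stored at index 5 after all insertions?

652

966: h=4 => slot 4
795: h=2 => slot 2
366: h=2, probe 2,3 => slot 3
652: h=2, probe 2,3,4,5 => slot 5
127: h=10 => slot 10
333: h=8 => slot 8
665: h=2, probe 2,3,4,5,6 => slot 6
509: h=2, probe 2,3,4,5,6,7 => slot 7
648: h=11 => slot 11
Table: [_, _, 795, 366, 966, 652, 665, 509, 333, _, 127, 648, _]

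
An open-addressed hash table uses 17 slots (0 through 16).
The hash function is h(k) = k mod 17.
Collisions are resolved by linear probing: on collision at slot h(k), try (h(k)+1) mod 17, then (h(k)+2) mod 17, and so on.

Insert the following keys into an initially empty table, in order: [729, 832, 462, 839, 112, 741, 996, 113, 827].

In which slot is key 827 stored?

14

Insert 729: h=15, slot 15 empty -> index 15.
Insert 832: h=16, slot 16 empty -> index 16.
Insert 462: h=3, slot 3 empty -> index 3.
Insert 839: h=6, slot 6 empty -> index 6.
Insert 112: h=10, slot 10 empty -> index 10.
Insert 741: h=10, slot 10 occupied -> index 11.
Insert 996: h=10, slots 10,11 occupied -> index 12.
Insert 113: h=11, slots 11,12 occupied -> index 13.
Insert 827: h=11, slots 11,12,13 occupied -> index 14.
Table: [., ., ., 462, ., ., 839, ., ., ., 112, 741, 996, 113, 827, 729, 832]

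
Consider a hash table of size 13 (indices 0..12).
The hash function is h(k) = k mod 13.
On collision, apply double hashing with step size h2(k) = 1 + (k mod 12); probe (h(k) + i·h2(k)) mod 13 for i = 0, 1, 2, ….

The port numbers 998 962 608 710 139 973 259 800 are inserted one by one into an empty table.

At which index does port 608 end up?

998: h=10 -> slot 10
962: h=0 -> slot 0
608: h=10, h2=9, probe 10,6 -> slot 6
710: h=8 -> slot 8
139: h=9 -> slot 9
973: h=11 -> slot 11
259: h=12 -> slot 12
800: h=7 -> slot 7
Table: [962, _, _, _, _, _, 608, 800, 710, 139, 998, 973, 259]

6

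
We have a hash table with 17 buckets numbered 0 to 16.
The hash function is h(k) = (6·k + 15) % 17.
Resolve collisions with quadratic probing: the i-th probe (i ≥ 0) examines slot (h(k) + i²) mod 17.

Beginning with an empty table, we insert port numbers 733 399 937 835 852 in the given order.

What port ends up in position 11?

937

Insert 733: h=10, slot 10 empty => index 10.
Insert 399: h=12, slot 12 empty => index 12.
Insert 937: h=10, slot 10 occupied => index 11.
Insert 835: h=10, slots 10,11 occupied => index 14.
Insert 852: h=10, slots 10,11,14 occupied => index 2.
Table: [∅, ∅, 852, ∅, ∅, ∅, ∅, ∅, ∅, ∅, 733, 937, 399, ∅, 835, ∅, ∅]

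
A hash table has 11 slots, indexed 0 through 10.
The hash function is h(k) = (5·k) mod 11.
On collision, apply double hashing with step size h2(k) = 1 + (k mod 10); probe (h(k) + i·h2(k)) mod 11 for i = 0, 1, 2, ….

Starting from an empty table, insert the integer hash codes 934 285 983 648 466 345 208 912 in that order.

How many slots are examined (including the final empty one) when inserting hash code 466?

Insert 934: h=6, slot 6 empty -> index 6.
Insert 285: h=6, h2=6, slot 6 occupied -> index 1.
Insert 983: h=9, slot 9 empty -> index 9.
Insert 648: h=6, h2=9, slot 6 occupied -> index 4.
Insert 466: h=9, h2=7, slot 9 occupied -> index 5.
Insert 345: h=9, h2=6, slots 9,4 occupied -> index 10.
Insert 208: h=6, h2=9, slots 6,4 occupied -> index 2.
Insert 912: h=6, h2=3, slots 6,9,1,4 occupied -> index 7.
Table: [-, 285, 208, -, 648, 466, 934, 912, -, 983, 345]

2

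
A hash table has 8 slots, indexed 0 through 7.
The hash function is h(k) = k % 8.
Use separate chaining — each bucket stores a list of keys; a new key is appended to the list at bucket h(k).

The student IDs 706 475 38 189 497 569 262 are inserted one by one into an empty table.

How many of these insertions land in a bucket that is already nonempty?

706 → bucket 2
475 → bucket 3
38 → bucket 6
189 → bucket 5
497 → bucket 1
569 → bucket 1 (collision)
262 → bucket 6 (collision)
Final buckets:
0: .
1: 497 -> 569
2: 706
3: 475
4: .
5: 189
6: 38 -> 262
7: .

2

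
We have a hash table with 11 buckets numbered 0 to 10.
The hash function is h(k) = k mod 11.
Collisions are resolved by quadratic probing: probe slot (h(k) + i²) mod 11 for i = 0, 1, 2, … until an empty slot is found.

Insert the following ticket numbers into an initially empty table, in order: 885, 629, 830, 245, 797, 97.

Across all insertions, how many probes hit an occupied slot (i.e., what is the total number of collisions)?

885: h=5 -> slot 5
629: h=2 -> slot 2
830: h=5, probe 5,6 -> slot 6
245: h=3 -> slot 3
797: h=5, probe 5,6,9 -> slot 9
97: h=9, probe 9,10 -> slot 10
Table: [., ., 629, 245, ., 885, 830, ., ., 797, 97]

4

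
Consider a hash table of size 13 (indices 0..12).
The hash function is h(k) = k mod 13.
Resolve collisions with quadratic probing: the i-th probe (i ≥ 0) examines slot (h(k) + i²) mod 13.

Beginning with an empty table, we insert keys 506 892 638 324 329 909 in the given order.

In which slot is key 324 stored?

0

Insert 506: h=12, slot 12 empty => index 12.
Insert 892: h=8, slot 8 empty => index 8.
Insert 638: h=1, slot 1 empty => index 1.
Insert 324: h=12, slot 12 occupied => index 0.
Insert 329: h=4, slot 4 empty => index 4.
Insert 909: h=12, slots 12,0 occupied => index 3.
Table: [324, 638, ., 909, 329, ., ., ., 892, ., ., ., 506]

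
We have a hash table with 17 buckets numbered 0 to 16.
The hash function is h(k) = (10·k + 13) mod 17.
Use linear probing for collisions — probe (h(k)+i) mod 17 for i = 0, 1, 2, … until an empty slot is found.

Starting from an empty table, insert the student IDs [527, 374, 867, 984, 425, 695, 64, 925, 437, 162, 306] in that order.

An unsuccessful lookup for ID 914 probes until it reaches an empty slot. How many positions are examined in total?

2

Insert 527: h=13, slot 13 empty => index 13.
Insert 374: h=13, slot 13 occupied => index 14.
Insert 867: h=13, slots 13,14 occupied => index 15.
Insert 984: h=10, slot 10 empty => index 10.
Insert 425: h=13, slots 13,14,15 occupied => index 16.
Insert 695: h=10, slot 10 occupied => index 11.
Insert 64: h=7, slot 7 empty => index 7.
Insert 925: h=15, slots 15,16 occupied => index 0.
Insert 437: h=14, slots 14,15,16,0 occupied => index 1.
Insert 162: h=1, slot 1 occupied => index 2.
Insert 306: h=13, slots 13,14,15,16,0,1,2 occupied => index 3.
Table: [925, 437, 162, 306, ., ., ., 64, ., ., 984, 695, ., 527, 374, 867, 425]
Lookup 914: h=7, probe 7,8 → slot 8 empty, not found.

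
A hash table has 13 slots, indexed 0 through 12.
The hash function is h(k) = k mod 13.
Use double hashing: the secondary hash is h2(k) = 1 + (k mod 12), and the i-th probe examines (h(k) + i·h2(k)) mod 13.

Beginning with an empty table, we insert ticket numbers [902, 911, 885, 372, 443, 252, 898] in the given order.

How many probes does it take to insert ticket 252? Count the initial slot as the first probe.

2

Insert 902: h=5, slot 5 empty → index 5.
Insert 911: h=1, slot 1 empty → index 1.
Insert 885: h=1, h2=10, slot 1 occupied → index 11.
Insert 372: h=8, slot 8 empty → index 8.
Insert 443: h=1, h2=12, slot 1 occupied → index 0.
Insert 252: h=5, h2=1, slot 5 occupied → index 6.
Insert 898: h=1, h2=11, slot 1 occupied → index 12.
Table: [443, 911, ∅, ∅, ∅, 902, 252, ∅, 372, ∅, ∅, 885, 898]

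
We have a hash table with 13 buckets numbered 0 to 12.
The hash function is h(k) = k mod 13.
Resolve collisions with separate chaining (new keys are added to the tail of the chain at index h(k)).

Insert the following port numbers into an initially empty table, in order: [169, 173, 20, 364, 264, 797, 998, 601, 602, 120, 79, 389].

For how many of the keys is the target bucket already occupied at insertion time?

169 → bucket 0
173 → bucket 4
20 → bucket 7
364 → bucket 0 (collision)
264 → bucket 4 (collision)
797 → bucket 4 (collision)
998 → bucket 10
601 → bucket 3
602 → bucket 4 (collision)
120 → bucket 3 (collision)
79 → bucket 1
389 → bucket 12
Final buckets:
0: 169 -> 364
1: 79
2: —
3: 601 -> 120
4: 173 -> 264 -> 797 -> 602
5: —
6: —
7: 20
8: —
9: —
10: 998
11: —
12: 389

5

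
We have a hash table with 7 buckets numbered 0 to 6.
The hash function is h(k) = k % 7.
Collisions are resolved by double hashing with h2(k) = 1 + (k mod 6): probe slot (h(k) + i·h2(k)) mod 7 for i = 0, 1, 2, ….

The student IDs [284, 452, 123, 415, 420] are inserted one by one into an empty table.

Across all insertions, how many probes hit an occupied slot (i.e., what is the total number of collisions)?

Insert 284: h=4, slot 4 empty → index 4.
Insert 452: h=4, h2=3, slot 4 occupied → index 0.
Insert 123: h=4, h2=4, slot 4 occupied → index 1.
Insert 415: h=2, slot 2 empty → index 2.
Insert 420: h=0, h2=1, slots 0,1,2 occupied → index 3.
Table: [452, 123, 415, 420, 284, ., .]

5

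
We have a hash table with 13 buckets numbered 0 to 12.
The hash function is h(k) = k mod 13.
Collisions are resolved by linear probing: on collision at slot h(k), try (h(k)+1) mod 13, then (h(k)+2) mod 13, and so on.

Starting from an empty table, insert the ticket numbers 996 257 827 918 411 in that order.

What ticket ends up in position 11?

918

Insert 996: h=8, slot 8 empty → index 8.
Insert 257: h=10, slot 10 empty → index 10.
Insert 827: h=8, slot 8 occupied → index 9.
Insert 918: h=8, slots 8,9,10 occupied → index 11.
Insert 411: h=8, slots 8,9,10,11 occupied → index 12.
Table: [—, —, —, —, —, —, —, —, 996, 827, 257, 918, 411]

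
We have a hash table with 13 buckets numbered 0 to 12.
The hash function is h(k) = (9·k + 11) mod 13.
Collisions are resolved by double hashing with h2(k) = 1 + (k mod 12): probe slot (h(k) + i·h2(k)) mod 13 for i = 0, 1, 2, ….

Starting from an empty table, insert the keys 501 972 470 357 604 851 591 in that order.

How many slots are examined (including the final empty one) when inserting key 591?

2

Insert 501: h=9, slot 9 empty => index 9.
Insert 972: h=10, slot 10 empty => index 10.
Insert 470: h=3, slot 3 empty => index 3.
Insert 357: h=0, slot 0 empty => index 0.
Insert 604: h=0, h2=5, slot 0 occupied => index 5.
Insert 851: h=0, h2=12, slot 0 occupied => index 12.
Insert 591: h=0, h2=4, slot 0 occupied => index 4.
Table: [357, -, -, 470, 591, 604, -, -, -, 501, 972, -, 851]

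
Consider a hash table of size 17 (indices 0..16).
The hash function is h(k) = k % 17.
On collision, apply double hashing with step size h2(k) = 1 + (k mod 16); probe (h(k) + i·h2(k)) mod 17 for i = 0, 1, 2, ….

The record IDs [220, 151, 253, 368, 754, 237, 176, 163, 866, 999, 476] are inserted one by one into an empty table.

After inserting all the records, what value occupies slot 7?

220: h=16 -> slot 16
151: h=15 -> slot 15
253: h=15, h2=14, probe 15,12 -> slot 12
368: h=11 -> slot 11
754: h=6 -> slot 6
237: h=16, h2=14, probe 16,13 -> slot 13
176: h=6, h2=1, probe 6,7 -> slot 7
163: h=10 -> slot 10
866: h=16, h2=3, probe 16,2 -> slot 2
999: h=13, h2=8, probe 13,4 -> slot 4
476: h=0 -> slot 0
Table: [476, -, 866, -, 999, -, 754, 176, -, -, 163, 368, 253, 237, -, 151, 220]

176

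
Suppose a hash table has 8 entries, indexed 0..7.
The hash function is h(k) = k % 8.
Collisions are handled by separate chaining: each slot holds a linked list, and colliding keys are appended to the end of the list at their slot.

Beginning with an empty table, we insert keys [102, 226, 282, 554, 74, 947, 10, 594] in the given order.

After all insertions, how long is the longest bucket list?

6

102 -> bucket 6
226 -> bucket 2
282 -> bucket 2 (collision)
554 -> bucket 2 (collision)
74 -> bucket 2 (collision)
947 -> bucket 3
10 -> bucket 2 (collision)
594 -> bucket 2 (collision)
Final buckets:
0: -
1: -
2: 226 -> 282 -> 554 -> 74 -> 10 -> 594
3: 947
4: -
5: -
6: 102
7: -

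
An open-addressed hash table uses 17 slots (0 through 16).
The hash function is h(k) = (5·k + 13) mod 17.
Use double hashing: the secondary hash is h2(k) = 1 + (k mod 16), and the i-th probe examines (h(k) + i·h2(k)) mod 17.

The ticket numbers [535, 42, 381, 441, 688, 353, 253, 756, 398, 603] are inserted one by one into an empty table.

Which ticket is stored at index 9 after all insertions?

535 hashes to 2; slot 2 is free -> place at 2.
42 hashes to 2, h2=11; 2 taken -> place at 13.
381 hashes to 14; slot 14 is free -> place at 14.
441 hashes to 8; slot 8 is free -> place at 8.
688 hashes to 2, h2=1; 2 taken -> place at 3.
353 hashes to 10; slot 10 is free -> place at 10.
253 hashes to 3, h2=14; 3 taken -> place at 0.
756 hashes to 2, h2=5; 2 taken -> place at 7.
398 hashes to 14, h2=15; 14 taken -> place at 12.
603 hashes to 2, h2=12; 2,14 taken -> place at 9.
Table: [253, —, 535, 688, —, —, —, 756, 441, 603, 353, —, 398, 42, 381, —, —]

603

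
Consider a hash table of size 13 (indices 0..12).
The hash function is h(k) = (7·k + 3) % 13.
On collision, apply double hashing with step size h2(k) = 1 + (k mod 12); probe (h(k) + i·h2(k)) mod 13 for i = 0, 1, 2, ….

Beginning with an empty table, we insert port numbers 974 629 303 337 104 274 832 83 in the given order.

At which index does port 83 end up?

974: h=9 -> slot 9
629: h=12 -> slot 12
303: h=5 -> slot 5
337: h=9, h2=2, probe 9,11 -> slot 11
104: h=3 -> slot 3
274: h=10 -> slot 10
832: h=3, h2=5, probe 3,8 -> slot 8
83: h=12, h2=12, probe 12,11,10,9,8,7 -> slot 7
Table: [—, —, —, 104, —, 303, —, 83, 832, 974, 274, 337, 629]

7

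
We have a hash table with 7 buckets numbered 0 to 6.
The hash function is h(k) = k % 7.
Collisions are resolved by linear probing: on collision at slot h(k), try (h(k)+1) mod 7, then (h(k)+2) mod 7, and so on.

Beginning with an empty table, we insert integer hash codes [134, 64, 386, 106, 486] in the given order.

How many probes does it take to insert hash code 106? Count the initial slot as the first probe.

4

134 hashes to 1; slot 1 is free => place at 1.
64 hashes to 1; 1 taken => place at 2.
386 hashes to 1; 1,2 taken => place at 3.
106 hashes to 1; 1,2,3 taken => place at 4.
486 hashes to 3; 3,4 taken => place at 5.
Table: [-, 134, 64, 386, 106, 486, -]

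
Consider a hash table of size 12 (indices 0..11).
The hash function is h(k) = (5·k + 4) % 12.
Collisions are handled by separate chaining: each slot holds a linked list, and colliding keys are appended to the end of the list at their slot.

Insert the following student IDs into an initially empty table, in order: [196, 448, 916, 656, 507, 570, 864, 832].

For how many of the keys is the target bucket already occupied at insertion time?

3

Insert 196: h=0, bucket 0 empty -> new chain.
Insert 448: h=0, bucket 0 nonempty -> append to chain.
Insert 916: h=0, bucket 0 nonempty -> append to chain.
Insert 656: h=8, bucket 8 empty -> new chain.
Insert 507: h=7, bucket 7 empty -> new chain.
Insert 570: h=10, bucket 10 empty -> new chain.
Insert 864: h=4, bucket 4 empty -> new chain.
Insert 832: h=0, bucket 0 nonempty -> append to chain.
Final buckets:
0: 196 -> 448 -> 916 -> 832
1: ∅
2: ∅
3: ∅
4: 864
5: ∅
6: ∅
7: 507
8: 656
9: ∅
10: 570
11: ∅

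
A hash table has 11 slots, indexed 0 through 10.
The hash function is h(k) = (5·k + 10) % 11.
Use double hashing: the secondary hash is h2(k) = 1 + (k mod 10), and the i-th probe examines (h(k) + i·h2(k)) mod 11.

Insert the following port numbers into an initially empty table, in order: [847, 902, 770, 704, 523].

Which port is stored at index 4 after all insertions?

704

847: h=10 → slot 10
902: h=10, h2=3, probe 10,2 → slot 2
770: h=10, h2=1, probe 10,0 → slot 0
704: h=10, h2=5, probe 10,4 → slot 4
523: h=7 → slot 7
Table: [770, ., 902, ., 704, ., ., 523, ., ., 847]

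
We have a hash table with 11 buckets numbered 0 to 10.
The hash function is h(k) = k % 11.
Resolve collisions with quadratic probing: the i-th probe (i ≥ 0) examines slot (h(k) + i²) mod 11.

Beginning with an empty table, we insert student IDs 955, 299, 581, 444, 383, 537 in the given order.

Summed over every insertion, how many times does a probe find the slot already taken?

8

955 hashes to 9; slot 9 is free => place at 9.
299 hashes to 2; slot 2 is free => place at 2.
581 hashes to 9; 9 taken => place at 10.
444 hashes to 4; slot 4 is free => place at 4.
383 hashes to 9; 9,10,2 taken => place at 7.
537 hashes to 9; 9,10,2,7 taken => place at 3.
Table: [-, -, 299, 537, 444, -, -, 383, -, 955, 581]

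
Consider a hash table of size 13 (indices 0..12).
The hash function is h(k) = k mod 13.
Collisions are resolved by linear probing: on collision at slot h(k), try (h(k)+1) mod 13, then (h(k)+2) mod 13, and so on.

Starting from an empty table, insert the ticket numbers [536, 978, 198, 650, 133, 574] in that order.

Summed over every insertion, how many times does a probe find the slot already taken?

536 hashes to 3; slot 3 is free → place at 3.
978 hashes to 3; 3 taken → place at 4.
198 hashes to 3; 3,4 taken → place at 5.
650 hashes to 0; slot 0 is free → place at 0.
133 hashes to 3; 3,4,5 taken → place at 6.
574 hashes to 2; slot 2 is free → place at 2.
Table: [650, ∅, 574, 536, 978, 198, 133, ∅, ∅, ∅, ∅, ∅, ∅]

6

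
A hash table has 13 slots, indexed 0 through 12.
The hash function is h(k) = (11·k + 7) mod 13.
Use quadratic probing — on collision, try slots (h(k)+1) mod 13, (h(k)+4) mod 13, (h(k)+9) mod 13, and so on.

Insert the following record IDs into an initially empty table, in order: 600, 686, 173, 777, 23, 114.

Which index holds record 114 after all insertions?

600 hashes to 3; slot 3 is free -> place at 3.
686 hashes to 0; slot 0 is free -> place at 0.
173 hashes to 12; slot 12 is free -> place at 12.
777 hashes to 0; 0 taken -> place at 1.
23 hashes to 0; 0,1 taken -> place at 4.
114 hashes to 0; 0,1,4 taken -> place at 9.
Table: [686, 777, —, 600, 23, —, —, —, —, 114, —, —, 173]

9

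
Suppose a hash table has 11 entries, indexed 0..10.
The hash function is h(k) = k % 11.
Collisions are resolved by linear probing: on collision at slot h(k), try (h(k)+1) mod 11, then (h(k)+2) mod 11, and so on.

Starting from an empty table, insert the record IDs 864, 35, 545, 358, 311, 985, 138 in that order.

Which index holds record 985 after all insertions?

Insert 864: h=6, slot 6 empty -> index 6.
Insert 35: h=2, slot 2 empty -> index 2.
Insert 545: h=6, slot 6 occupied -> index 7.
Insert 358: h=6, slots 6,7 occupied -> index 8.
Insert 311: h=3, slot 3 empty -> index 3.
Insert 985: h=6, slots 6,7,8 occupied -> index 9.
Insert 138: h=6, slots 6,7,8,9 occupied -> index 10.
Table: [—, —, 35, 311, —, —, 864, 545, 358, 985, 138]

9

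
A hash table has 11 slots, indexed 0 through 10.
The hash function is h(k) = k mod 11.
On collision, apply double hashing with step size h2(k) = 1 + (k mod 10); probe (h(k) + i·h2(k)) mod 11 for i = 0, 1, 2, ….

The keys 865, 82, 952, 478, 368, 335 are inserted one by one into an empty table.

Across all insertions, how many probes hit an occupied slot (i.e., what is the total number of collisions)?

Insert 865: h=7, slot 7 empty => index 7.
Insert 82: h=5, slot 5 empty => index 5.
Insert 952: h=6, slot 6 empty => index 6.
Insert 478: h=5, h2=9, slot 5 occupied => index 3.
Insert 368: h=5, h2=9, slots 5,3 occupied => index 1.
Insert 335: h=5, h2=6, slot 5 occupied => index 0.
Table: [335, 368, -, 478, -, 82, 952, 865, -, -, -]

4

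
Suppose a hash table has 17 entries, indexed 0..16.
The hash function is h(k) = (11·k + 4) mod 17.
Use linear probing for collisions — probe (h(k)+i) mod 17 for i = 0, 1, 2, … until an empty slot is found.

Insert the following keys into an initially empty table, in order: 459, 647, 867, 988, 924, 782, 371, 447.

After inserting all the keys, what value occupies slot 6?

782

459: h=4 -> slot 4
647: h=15 -> slot 15
867: h=4, probe 4,5 -> slot 5
988: h=9 -> slot 9
924: h=2 -> slot 2
782: h=4, probe 4,5,6 -> slot 6
371: h=5, probe 5,6,7 -> slot 7
447: h=8 -> slot 8
Table: [-, -, 924, -, 459, 867, 782, 371, 447, 988, -, -, -, -, -, 647, -]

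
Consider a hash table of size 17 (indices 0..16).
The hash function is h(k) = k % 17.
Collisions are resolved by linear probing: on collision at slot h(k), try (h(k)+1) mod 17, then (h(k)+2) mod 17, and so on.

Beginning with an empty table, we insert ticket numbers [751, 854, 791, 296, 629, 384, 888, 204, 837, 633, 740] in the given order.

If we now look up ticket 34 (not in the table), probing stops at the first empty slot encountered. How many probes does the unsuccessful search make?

751 hashes to 3; slot 3 is free → place at 3.
854 hashes to 4; slot 4 is free → place at 4.
791 hashes to 9; slot 9 is free → place at 9.
296 hashes to 7; slot 7 is free → place at 7.
629 hashes to 0; slot 0 is free → place at 0.
384 hashes to 10; slot 10 is free → place at 10.
888 hashes to 4; 4 taken → place at 5.
204 hashes to 0; 0 taken → place at 1.
837 hashes to 4; 4,5 taken → place at 6.
633 hashes to 4; 4,5,6,7 taken → place at 8.
740 hashes to 9; 9,10 taken → place at 11.
Table: [629, 204, _, 751, 854, 888, 837, 296, 633, 791, 384, 740, _, _, _, _, _]
Lookup 34: h=0, probe 0,1,2 → slot 2 empty, not found.

3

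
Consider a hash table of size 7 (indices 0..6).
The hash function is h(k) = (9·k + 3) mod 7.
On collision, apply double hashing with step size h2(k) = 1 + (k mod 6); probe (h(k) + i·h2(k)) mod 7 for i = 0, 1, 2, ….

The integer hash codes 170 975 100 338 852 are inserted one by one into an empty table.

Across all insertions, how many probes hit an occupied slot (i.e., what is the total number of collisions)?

3

170: h=0 -> slot 0
975: h=0, h2=4, probe 0,4 -> slot 4
100: h=0, h2=5, probe 0,5 -> slot 5
338: h=0, h2=3, probe 0,3 -> slot 3
852: h=6 -> slot 6
Table: [170, ∅, ∅, 338, 975, 100, 852]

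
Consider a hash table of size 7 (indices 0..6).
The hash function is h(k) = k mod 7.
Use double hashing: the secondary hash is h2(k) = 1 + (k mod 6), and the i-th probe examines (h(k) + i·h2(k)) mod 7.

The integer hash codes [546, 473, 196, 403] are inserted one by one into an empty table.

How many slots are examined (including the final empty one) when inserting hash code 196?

2

Insert 546: h=0, slot 0 empty => index 0.
Insert 473: h=4, slot 4 empty => index 4.
Insert 196: h=0, h2=5, slot 0 occupied => index 5.
Insert 403: h=4, h2=2, slot 4 occupied => index 6.
Table: [546, -, -, -, 473, 196, 403]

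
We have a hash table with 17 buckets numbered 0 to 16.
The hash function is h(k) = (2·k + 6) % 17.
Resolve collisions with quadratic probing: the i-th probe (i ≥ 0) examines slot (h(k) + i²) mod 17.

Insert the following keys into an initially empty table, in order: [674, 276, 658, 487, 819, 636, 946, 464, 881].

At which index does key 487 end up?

Insert 674: h=11, slot 11 empty => index 11.
Insert 276: h=14, slot 14 empty => index 14.
Insert 658: h=13, slot 13 empty => index 13.
Insert 487: h=11, slot 11 occupied => index 12.
Insert 819: h=12, slots 12,13 occupied => index 16.
Insert 636: h=3, slot 3 empty => index 3.
Insert 946: h=11, slots 11,12 occupied => index 15.
Insert 464: h=16, slot 16 occupied => index 0.
Insert 881: h=0, slot 0 occupied => index 1.
Table: [464, 881, -, 636, -, -, -, -, -, -, -, 674, 487, 658, 276, 946, 819]

12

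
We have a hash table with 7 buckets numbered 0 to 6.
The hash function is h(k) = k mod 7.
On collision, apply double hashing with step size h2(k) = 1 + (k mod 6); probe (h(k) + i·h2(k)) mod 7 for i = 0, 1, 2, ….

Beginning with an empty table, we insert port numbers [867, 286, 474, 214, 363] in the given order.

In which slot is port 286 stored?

4

867: h=6 → slot 6
286: h=6, h2=5, probe 6,4 → slot 4
474: h=5 → slot 5
214: h=4, h2=5, probe 4,2 → slot 2
363: h=6, h2=4, probe 6,3 → slot 3
Table: [—, —, 214, 363, 286, 474, 867]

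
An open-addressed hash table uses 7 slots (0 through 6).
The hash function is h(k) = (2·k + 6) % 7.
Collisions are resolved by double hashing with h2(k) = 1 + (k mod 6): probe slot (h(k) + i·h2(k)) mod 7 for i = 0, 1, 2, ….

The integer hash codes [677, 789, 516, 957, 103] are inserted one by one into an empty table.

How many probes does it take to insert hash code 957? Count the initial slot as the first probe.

677: h=2 => slot 2
789: h=2, h2=4, probe 2,6 => slot 6
516: h=2, h2=1, probe 2,3 => slot 3
957: h=2, h2=4, probe 2,6,3,0 => slot 0
103: h=2, h2=2, probe 2,4 => slot 4
Table: [957, ∅, 677, 516, 103, ∅, 789]

4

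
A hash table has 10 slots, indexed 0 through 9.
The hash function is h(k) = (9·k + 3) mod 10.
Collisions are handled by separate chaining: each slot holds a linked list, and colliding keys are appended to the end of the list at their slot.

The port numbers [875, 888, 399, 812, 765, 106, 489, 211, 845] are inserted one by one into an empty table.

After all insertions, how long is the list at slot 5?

875 -> bucket 8
888 -> bucket 5
399 -> bucket 4
812 -> bucket 1
765 -> bucket 8 (collision)
106 -> bucket 7
489 -> bucket 4 (collision)
211 -> bucket 2
845 -> bucket 8 (collision)
Final buckets:
0: —
1: 812
2: 211
3: —
4: 399 -> 489
5: 888
6: —
7: 106
8: 875 -> 765 -> 845
9: —

1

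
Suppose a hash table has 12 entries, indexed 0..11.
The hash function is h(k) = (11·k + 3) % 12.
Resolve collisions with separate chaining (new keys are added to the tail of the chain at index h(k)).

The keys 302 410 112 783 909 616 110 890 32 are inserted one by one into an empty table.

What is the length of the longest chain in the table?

302 -> bucket 1
410 -> bucket 1 (collision)
112 -> bucket 11
783 -> bucket 0
909 -> bucket 6
616 -> bucket 11 (collision)
110 -> bucket 1 (collision)
890 -> bucket 1 (collision)
32 -> bucket 7
Final buckets:
0: 783
1: 302 -> 410 -> 110 -> 890
2: ∅
3: ∅
4: ∅
5: ∅
6: 909
7: 32
8: ∅
9: ∅
10: ∅
11: 112 -> 616

4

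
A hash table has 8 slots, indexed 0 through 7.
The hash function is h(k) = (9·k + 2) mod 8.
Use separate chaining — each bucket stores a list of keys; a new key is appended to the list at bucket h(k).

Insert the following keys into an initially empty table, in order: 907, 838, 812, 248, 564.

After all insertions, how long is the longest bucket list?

2

Insert 907: h=5, bucket 5 empty → new chain.
Insert 838: h=0, bucket 0 empty → new chain.
Insert 812: h=6, bucket 6 empty → new chain.
Insert 248: h=2, bucket 2 empty → new chain.
Insert 564: h=6, bucket 6 nonempty → append to chain.
Final buckets:
0: 838
1: ∅
2: 248
3: ∅
4: ∅
5: 907
6: 812 -> 564
7: ∅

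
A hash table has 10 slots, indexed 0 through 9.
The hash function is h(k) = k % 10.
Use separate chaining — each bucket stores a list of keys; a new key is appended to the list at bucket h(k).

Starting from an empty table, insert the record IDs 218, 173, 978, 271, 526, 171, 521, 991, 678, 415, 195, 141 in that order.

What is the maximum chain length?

Insert 218: h=8, bucket 8 empty → new chain.
Insert 173: h=3, bucket 3 empty → new chain.
Insert 978: h=8, bucket 8 nonempty → append to chain.
Insert 271: h=1, bucket 1 empty → new chain.
Insert 526: h=6, bucket 6 empty → new chain.
Insert 171: h=1, bucket 1 nonempty → append to chain.
Insert 521: h=1, bucket 1 nonempty → append to chain.
Insert 991: h=1, bucket 1 nonempty → append to chain.
Insert 678: h=8, bucket 8 nonempty → append to chain.
Insert 415: h=5, bucket 5 empty → new chain.
Insert 195: h=5, bucket 5 nonempty → append to chain.
Insert 141: h=1, bucket 1 nonempty → append to chain.
Final buckets:
0: —
1: 271 -> 171 -> 521 -> 991 -> 141
2: —
3: 173
4: —
5: 415 -> 195
6: 526
7: —
8: 218 -> 978 -> 678
9: —

5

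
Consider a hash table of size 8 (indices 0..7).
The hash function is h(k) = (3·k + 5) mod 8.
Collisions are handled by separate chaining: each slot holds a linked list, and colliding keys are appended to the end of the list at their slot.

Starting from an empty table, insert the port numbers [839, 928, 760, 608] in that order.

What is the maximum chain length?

839 → bucket 2
928 → bucket 5
760 → bucket 5 (collision)
608 → bucket 5 (collision)
Final buckets:
0: —
1: —
2: 839
3: —
4: —
5: 928 -> 760 -> 608
6: —
7: —

3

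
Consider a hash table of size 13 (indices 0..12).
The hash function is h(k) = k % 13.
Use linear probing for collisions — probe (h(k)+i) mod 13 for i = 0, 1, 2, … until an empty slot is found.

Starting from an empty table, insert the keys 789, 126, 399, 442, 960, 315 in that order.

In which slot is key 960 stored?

12

789 hashes to 9; slot 9 is free => place at 9.
126 hashes to 9; 9 taken => place at 10.
399 hashes to 9; 9,10 taken => place at 11.
442 hashes to 0; slot 0 is free => place at 0.
960 hashes to 11; 11 taken => place at 12.
315 hashes to 3; slot 3 is free => place at 3.
Table: [442, -, -, 315, -, -, -, -, -, 789, 126, 399, 960]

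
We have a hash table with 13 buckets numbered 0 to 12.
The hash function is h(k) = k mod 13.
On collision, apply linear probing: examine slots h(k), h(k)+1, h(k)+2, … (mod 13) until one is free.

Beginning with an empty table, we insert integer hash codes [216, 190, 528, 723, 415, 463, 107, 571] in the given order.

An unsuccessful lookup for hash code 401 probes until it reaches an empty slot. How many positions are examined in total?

5

216: h=8 => slot 8
190: h=8, probe 8,9 => slot 9
528: h=8, probe 8,9,10 => slot 10
723: h=8, probe 8,9,10,11 => slot 11
415: h=12 => slot 12
463: h=8, probe 8,9,10,11,12,0 => slot 0
107: h=3 => slot 3
571: h=12, probe 12,0,1 => slot 1
Table: [463, 571, ., 107, ., ., ., ., 216, 190, 528, 723, 415]
Lookup 401: h=11, probe 11,12,0,1,2 → slot 2 empty, not found.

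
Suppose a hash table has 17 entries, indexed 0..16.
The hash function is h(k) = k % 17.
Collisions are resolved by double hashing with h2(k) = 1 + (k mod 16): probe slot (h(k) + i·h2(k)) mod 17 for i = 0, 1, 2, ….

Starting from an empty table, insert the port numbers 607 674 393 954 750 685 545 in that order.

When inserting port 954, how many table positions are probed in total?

2

Insert 607: h=12, slot 12 empty -> index 12.
Insert 674: h=11, slot 11 empty -> index 11.
Insert 393: h=2, slot 2 empty -> index 2.
Insert 954: h=2, h2=11, slot 2 occupied -> index 13.
Insert 750: h=2, h2=15, slot 2 occupied -> index 0.
Insert 685: h=5, slot 5 empty -> index 5.
Insert 545: h=1, slot 1 empty -> index 1.
Table: [750, 545, 393, —, —, 685, —, —, —, —, —, 674, 607, 954, —, —, —]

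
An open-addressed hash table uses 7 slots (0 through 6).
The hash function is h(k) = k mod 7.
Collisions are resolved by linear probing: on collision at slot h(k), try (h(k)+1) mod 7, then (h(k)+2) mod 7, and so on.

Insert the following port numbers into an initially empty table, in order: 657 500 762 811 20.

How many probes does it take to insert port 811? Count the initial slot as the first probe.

657 hashes to 6; slot 6 is free -> place at 6.
500 hashes to 3; slot 3 is free -> place at 3.
762 hashes to 6; 6 taken -> place at 0.
811 hashes to 6; 6,0 taken -> place at 1.
20 hashes to 6; 6,0,1 taken -> place at 2.
Table: [762, 811, 20, 500, —, —, 657]

3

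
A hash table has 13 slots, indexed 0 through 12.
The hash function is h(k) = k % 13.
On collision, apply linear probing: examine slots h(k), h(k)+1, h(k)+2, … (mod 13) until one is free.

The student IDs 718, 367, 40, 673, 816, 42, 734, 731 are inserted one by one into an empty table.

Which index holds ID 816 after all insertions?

718 hashes to 3; slot 3 is free → place at 3.
367 hashes to 3; 3 taken → place at 4.
40 hashes to 1; slot 1 is free → place at 1.
673 hashes to 10; slot 10 is free → place at 10.
816 hashes to 10; 10 taken → place at 11.
42 hashes to 3; 3,4 taken → place at 5.
734 hashes to 6; slot 6 is free → place at 6.
731 hashes to 3; 3,4,5,6 taken → place at 7.
Table: [-, 40, -, 718, 367, 42, 734, 731, -, -, 673, 816, -]

11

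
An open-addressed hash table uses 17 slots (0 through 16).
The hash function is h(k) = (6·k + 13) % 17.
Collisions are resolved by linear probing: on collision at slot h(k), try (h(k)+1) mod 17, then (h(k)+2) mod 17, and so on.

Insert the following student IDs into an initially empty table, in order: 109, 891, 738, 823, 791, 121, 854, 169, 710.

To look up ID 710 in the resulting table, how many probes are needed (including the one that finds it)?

5

109: h=4 => slot 4
891: h=4, probe 4,5 => slot 5
738: h=4, probe 4,5,6 => slot 6
823: h=4, probe 4,5,6,7 => slot 7
791: h=16 => slot 16
121: h=8 => slot 8
854: h=3 => slot 3
169: h=7, probe 7,8,9 => slot 9
710: h=6, probe 6,7,8,9,10 => slot 10
Table: [-, -, -, 854, 109, 891, 738, 823, 121, 169, 710, -, -, -, -, -, 791]
Lookup 710: h=6, probe 6,7,8,9,10 → found at 10.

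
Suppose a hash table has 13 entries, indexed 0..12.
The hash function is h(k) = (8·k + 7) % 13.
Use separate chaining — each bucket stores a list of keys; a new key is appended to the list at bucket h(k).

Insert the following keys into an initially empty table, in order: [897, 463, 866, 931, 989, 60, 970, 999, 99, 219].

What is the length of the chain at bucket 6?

6

Insert 897: h=7, bucket 7 empty -> new chain.
Insert 463: h=6, bucket 6 empty -> new chain.
Insert 866: h=6, bucket 6 nonempty -> append to chain.
Insert 931: h=6, bucket 6 nonempty -> append to chain.
Insert 989: h=2, bucket 2 empty -> new chain.
Insert 60: h=6, bucket 6 nonempty -> append to chain.
Insert 970: h=6, bucket 6 nonempty -> append to chain.
Insert 999: h=4, bucket 4 empty -> new chain.
Insert 99: h=6, bucket 6 nonempty -> append to chain.
Insert 219: h=4, bucket 4 nonempty -> append to chain.
Final buckets:
0: _
1: _
2: 989
3: _
4: 999 -> 219
5: _
6: 463 -> 866 -> 931 -> 60 -> 970 -> 99
7: 897
8: _
9: _
10: _
11: _
12: _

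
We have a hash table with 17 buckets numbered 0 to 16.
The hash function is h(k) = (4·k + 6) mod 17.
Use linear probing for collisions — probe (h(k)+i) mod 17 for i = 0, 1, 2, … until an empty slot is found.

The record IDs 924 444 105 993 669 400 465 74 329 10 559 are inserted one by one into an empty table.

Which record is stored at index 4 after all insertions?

559

924 hashes to 13; slot 13 is free => place at 13.
444 hashes to 14; slot 14 is free => place at 14.
105 hashes to 1; slot 1 is free => place at 1.
993 hashes to 0; slot 0 is free => place at 0.
669 hashes to 13; 13,14 taken => place at 15.
400 hashes to 8; slot 8 is free => place at 8.
465 hashes to 13; 13,14,15 taken => place at 16.
74 hashes to 13; 13,14,15,16,0,1 taken => place at 2.
329 hashes to 13; 13,14,15,16,0,1,2 taken => place at 3.
10 hashes to 12; slot 12 is free => place at 12.
559 hashes to 15; 15,16,0,1,2,3 taken => place at 4.
Table: [993, 105, 74, 329, 559, ∅, ∅, ∅, 400, ∅, ∅, ∅, 10, 924, 444, 669, 465]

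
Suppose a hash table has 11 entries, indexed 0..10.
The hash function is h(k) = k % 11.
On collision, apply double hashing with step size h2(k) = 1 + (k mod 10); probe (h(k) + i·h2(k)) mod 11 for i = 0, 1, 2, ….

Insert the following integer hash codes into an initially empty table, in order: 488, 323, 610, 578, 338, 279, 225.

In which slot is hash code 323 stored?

488 hashes to 4; slot 4 is free -> place at 4.
323 hashes to 4, h2=4; 4 taken -> place at 8.
610 hashes to 5; slot 5 is free -> place at 5.
578 hashes to 6; slot 6 is free -> place at 6.
338 hashes to 8, h2=9; 8,6,4 taken -> place at 2.
279 hashes to 4, h2=10; 4 taken -> place at 3.
225 hashes to 5, h2=6; 5 taken -> place at 0.
Table: [225, _, 338, 279, 488, 610, 578, _, 323, _, _]

8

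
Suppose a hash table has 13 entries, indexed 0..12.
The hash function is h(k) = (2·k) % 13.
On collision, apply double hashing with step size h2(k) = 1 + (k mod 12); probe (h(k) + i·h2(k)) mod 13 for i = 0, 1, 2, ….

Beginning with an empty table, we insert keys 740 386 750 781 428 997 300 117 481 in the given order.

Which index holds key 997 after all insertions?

Insert 740: h=11, slot 11 empty -> index 11.
Insert 386: h=5, slot 5 empty -> index 5.
Insert 750: h=5, h2=7, slot 5 occupied -> index 12.
Insert 781: h=2, slot 2 empty -> index 2.
Insert 428: h=11, h2=9, slot 11 occupied -> index 7.
Insert 997: h=5, h2=2, slots 5,7 occupied -> index 9.
Insert 300: h=2, h2=1, slot 2 occupied -> index 3.
Insert 117: h=0, slot 0 empty -> index 0.
Insert 481: h=0, h2=2, slots 0,2 occupied -> index 4.
Table: [117, ., 781, 300, 481, 386, ., 428, ., 997, ., 740, 750]

9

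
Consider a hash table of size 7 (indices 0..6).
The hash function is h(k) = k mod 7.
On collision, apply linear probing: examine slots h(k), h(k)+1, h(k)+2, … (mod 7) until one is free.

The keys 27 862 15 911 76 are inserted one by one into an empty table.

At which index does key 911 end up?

Insert 27: h=6, slot 6 empty => index 6.
Insert 862: h=1, slot 1 empty => index 1.
Insert 15: h=1, slot 1 occupied => index 2.
Insert 911: h=1, slots 1,2 occupied => index 3.
Insert 76: h=6, slot 6 occupied => index 0.
Table: [76, 862, 15, 911, ∅, ∅, 27]

3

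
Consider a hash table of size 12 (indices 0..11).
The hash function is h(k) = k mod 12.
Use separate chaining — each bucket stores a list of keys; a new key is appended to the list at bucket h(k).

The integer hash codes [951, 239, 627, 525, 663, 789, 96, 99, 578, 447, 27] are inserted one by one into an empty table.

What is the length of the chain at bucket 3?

Insert 951: h=3, bucket 3 empty -> new chain.
Insert 239: h=11, bucket 11 empty -> new chain.
Insert 627: h=3, bucket 3 nonempty -> append to chain.
Insert 525: h=9, bucket 9 empty -> new chain.
Insert 663: h=3, bucket 3 nonempty -> append to chain.
Insert 789: h=9, bucket 9 nonempty -> append to chain.
Insert 96: h=0, bucket 0 empty -> new chain.
Insert 99: h=3, bucket 3 nonempty -> append to chain.
Insert 578: h=2, bucket 2 empty -> new chain.
Insert 447: h=3, bucket 3 nonempty -> append to chain.
Insert 27: h=3, bucket 3 nonempty -> append to chain.
Final buckets:
0: 96
1: —
2: 578
3: 951 -> 627 -> 663 -> 99 -> 447 -> 27
4: —
5: —
6: —
7: —
8: —
9: 525 -> 789
10: —
11: 239

6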